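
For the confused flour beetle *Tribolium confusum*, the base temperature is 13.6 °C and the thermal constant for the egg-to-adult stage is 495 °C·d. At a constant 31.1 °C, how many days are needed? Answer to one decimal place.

Daily accumulation = 31.1 − 13.6 = 17.5 DD/day.
Duration = 495 / 17.5 = 28.286 ≈ 28.3 days.

28.3 days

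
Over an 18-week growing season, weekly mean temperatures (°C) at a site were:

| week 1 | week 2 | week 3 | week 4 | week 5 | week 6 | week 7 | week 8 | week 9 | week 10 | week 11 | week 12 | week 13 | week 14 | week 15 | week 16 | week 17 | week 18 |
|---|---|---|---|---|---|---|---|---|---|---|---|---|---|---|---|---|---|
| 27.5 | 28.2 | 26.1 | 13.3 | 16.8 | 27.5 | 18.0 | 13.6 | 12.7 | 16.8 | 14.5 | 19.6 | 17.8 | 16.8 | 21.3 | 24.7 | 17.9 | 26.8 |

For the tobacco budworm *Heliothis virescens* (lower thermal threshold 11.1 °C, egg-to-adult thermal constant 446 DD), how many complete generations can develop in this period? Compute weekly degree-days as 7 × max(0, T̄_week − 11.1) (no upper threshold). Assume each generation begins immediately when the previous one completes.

2 generations

Weekly DD (7 × max(0, T̄ − 11.1)): 114.8, 119.7, 105.0, 15.4, 39.9, 114.8, 48.3, 17.5, 11.2, 39.9, 23.8, 59.5, 46.9, 39.9, 71.4, 95.2, 47.6, 109.9.
Season total = 1120.7 DD.
Complete generations = ⌊1120.7 / 446⌋ = 2.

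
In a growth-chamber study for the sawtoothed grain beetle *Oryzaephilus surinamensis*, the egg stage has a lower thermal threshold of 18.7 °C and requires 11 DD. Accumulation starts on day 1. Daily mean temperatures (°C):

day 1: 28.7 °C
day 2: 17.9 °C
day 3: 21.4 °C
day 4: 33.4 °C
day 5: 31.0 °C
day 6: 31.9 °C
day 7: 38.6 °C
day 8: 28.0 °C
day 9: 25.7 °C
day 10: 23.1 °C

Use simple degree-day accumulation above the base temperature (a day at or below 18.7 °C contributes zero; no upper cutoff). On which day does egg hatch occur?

Daily DD above 18.7 °C: 10.0, 0.0, 2.7, 14.7, 12.3, 13.2, 19.9, 9.3, 7.0, 4.4.
Cumulative: 10.0, 10.0, 12.7, 27.4, 39.7, 52.9, 72.8, 82.1, 89.1, 93.5.
The total first reaches 11 DD on day 3.

day 3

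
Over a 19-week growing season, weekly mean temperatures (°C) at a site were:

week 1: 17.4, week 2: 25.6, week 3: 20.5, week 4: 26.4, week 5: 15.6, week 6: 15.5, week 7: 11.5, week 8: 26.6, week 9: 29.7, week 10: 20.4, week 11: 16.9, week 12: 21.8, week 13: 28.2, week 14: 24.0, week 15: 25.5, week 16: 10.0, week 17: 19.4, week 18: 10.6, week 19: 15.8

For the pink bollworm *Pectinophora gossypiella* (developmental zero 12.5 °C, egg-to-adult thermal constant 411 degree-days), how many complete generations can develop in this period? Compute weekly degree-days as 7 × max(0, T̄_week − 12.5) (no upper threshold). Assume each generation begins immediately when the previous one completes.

Weekly DD (7 × max(0, T̄ − 12.5)): 34.3, 91.7, 56.0, 97.3, 21.7, 21.0, 0.0, 98.7, 120.4, 55.3, 30.8, 65.1, 109.9, 80.5, 91.0, 0.0, 48.3, 0.0, 23.1.
Season total = 1045.1 DD.
Complete generations = ⌊1045.1 / 411⌋ = 2.

2 generations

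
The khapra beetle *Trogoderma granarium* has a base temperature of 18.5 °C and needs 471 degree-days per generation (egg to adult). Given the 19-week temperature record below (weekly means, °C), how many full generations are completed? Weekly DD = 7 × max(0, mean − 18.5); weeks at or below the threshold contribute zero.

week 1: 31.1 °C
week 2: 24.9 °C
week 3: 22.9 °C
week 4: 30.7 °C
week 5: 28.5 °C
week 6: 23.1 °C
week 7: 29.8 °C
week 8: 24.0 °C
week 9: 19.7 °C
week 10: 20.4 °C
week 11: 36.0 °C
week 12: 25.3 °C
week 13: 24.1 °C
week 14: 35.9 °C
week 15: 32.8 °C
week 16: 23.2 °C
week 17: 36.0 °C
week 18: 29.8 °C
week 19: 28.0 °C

2 generations

Weekly DD (7 × max(0, T̄ − 18.5)): 88.2, 44.8, 30.8, 85.4, 70.0, 32.2, 79.1, 38.5, 8.4, 13.3, 122.5, 47.6, 39.2, 121.8, 100.1, 32.9, 122.5, 79.1, 66.5.
Season total = 1222.9 DD.
Complete generations = ⌊1222.9 / 471⌋ = 2.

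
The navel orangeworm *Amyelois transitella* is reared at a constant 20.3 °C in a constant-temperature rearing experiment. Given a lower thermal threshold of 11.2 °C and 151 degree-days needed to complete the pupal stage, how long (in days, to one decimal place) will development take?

Daily accumulation = 20.3 − 11.2 = 9.1 DD/day.
Duration = 151 / 9.1 = 16.593 ≈ 16.6 days.

16.6 days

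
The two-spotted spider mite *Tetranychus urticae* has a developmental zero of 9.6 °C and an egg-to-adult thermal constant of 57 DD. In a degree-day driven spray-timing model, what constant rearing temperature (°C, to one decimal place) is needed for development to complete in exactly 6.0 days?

19.1 °C

Required daily accumulation = 57 / 6.0 = 9.500 DD/day.
T = T_base + 9.500 = 9.6 + 9.500 = 19.100 ≈ 19.1 °C.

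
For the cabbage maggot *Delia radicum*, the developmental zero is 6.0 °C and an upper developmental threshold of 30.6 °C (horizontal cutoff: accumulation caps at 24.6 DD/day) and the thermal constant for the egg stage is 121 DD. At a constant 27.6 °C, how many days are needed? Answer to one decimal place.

Daily accumulation = 27.6 − 6.0 = 21.6 DD/day.
Duration = 121 / 21.6 = 5.602 ≈ 5.6 days.

5.6 days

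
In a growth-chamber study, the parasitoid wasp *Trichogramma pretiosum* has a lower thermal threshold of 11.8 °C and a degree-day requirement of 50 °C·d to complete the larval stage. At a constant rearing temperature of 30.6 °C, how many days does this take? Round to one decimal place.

2.7 days

Daily accumulation = 30.6 − 11.8 = 18.8 DD/day.
Duration = 50 / 18.8 = 2.660 ≈ 2.7 days.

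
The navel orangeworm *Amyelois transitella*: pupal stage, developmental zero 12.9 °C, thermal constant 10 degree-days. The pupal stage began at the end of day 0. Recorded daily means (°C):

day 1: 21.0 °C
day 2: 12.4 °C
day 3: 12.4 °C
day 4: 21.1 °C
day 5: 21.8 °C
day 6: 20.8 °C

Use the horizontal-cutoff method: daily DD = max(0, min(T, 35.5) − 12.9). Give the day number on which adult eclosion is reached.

Daily DD above 12.9 °C (capped at 22.6): 8.1, 0.0, 0.0, 8.2, 8.9, 7.9.
Cumulative: 8.1, 8.1, 8.1, 16.3, 25.2, 33.1.
The total first reaches 10 DD on day 4.

day 4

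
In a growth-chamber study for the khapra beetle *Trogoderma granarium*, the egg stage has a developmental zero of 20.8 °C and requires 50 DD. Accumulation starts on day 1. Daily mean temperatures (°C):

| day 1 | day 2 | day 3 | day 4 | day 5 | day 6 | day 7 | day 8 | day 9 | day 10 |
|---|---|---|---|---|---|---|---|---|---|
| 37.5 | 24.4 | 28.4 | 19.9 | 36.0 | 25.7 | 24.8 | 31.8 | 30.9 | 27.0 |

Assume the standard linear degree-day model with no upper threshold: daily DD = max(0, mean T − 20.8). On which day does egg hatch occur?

day 7

Daily DD above 20.8 °C: 16.7, 3.6, 7.6, 0.0, 15.2, 4.9, 4.0, 11.0, 10.1, 6.2.
Cumulative: 16.7, 20.3, 27.9, 27.9, 43.1, 48.0, 52.0, 63.0, 73.1, 79.3.
The total first reaches 50 DD on day 7.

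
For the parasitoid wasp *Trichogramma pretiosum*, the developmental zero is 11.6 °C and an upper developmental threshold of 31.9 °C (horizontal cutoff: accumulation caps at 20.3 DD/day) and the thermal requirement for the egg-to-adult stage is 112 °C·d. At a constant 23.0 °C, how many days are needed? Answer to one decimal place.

Daily accumulation = 23.0 − 11.6 = 11.4 DD/day.
Duration = 112 / 11.4 = 9.825 ≈ 9.8 days.

9.8 days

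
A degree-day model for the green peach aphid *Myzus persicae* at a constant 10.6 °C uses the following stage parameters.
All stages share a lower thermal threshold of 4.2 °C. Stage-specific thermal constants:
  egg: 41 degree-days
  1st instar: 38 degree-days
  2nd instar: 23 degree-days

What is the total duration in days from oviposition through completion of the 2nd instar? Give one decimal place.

Daily accumulation at 10.6 °C = 10.6 − 4.2 = 6.4 DD/day.
Total K = 41 + 38 + 23 = 102 DD.
Total duration = 102 / 6.4 = 15.938 ≈ 15.9 days.

15.9 days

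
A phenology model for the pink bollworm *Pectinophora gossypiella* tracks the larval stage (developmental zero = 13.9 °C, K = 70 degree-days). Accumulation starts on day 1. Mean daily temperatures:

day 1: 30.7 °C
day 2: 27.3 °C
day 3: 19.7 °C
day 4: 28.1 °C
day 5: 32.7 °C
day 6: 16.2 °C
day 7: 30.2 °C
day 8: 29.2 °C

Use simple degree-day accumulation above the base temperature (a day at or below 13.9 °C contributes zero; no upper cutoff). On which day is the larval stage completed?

day 6

Daily DD above 13.9 °C: 16.8, 13.4, 5.8, 14.2, 18.8, 2.3, 16.3, 15.3.
Cumulative: 16.8, 30.2, 36.0, 50.2, 69.0, 71.3, 87.6, 102.9.
The total first reaches 70 DD on day 6.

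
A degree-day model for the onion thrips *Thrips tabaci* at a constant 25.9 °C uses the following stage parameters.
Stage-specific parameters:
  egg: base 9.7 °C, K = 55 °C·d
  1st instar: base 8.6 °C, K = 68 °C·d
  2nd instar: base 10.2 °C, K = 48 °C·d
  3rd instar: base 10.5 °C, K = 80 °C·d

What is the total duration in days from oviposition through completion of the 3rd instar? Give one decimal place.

egg: 55 / (25.9 − 9.7) = 55 / 16.2 = 3.395 d.
1st instar: 68 / (25.9 − 8.6) = 68 / 17.3 = 3.931 d.
2nd instar: 48 / (25.9 − 10.2) = 48 / 15.7 = 3.057 d.
3rd instar: 80 / (25.9 − 10.5) = 80 / 15.4 = 5.195 d.
Sum = 15.578 ≈ 15.6 days.

15.6 days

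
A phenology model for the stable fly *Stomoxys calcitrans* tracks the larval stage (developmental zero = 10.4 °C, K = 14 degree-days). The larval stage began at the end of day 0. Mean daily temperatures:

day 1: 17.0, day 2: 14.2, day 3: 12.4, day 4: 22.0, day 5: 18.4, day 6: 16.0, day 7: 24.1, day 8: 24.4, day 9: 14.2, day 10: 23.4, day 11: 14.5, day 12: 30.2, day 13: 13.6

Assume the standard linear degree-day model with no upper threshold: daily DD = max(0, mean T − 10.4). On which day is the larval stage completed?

Daily DD above 10.4 °C: 6.6, 3.8, 2.0, 11.6, 8.0, 5.6, 13.7, 14.0, 3.8, 13.0, 4.1, 19.8, 3.2.
Cumulative: 6.6, 10.4, 12.4, 24.0, 32.0, 37.6, 51.3, 65.3, 69.1, 82.1, 86.2, 106.0, 109.2.
The total first reaches 14 DD on day 4.

day 4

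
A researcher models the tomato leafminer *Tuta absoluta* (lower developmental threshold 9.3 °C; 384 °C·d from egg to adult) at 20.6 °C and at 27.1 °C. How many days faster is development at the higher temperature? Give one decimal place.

12.4 days

At 20.6 °C: 384 / (20.6 − 9.3) = 384 / 11.3 = 33.982 d.
At 27.1 °C: 384 / (27.1 − 9.3) = 384 / 17.8 = 21.573 d.
Difference = |33.982 − 21.573| = 12.409 ≈ 12.4 days.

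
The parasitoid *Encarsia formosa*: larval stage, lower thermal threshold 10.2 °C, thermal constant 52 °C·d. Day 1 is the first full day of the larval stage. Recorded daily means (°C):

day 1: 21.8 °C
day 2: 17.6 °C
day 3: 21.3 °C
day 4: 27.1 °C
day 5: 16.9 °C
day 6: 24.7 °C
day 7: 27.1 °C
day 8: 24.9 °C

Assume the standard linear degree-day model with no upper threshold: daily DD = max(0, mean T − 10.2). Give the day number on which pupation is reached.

Daily DD above 10.2 °C: 11.6, 7.4, 11.1, 16.9, 6.7, 14.5, 16.9, 14.7.
Cumulative: 11.6, 19.0, 30.1, 47.0, 53.7, 68.2, 85.1, 99.8.
The total first reaches 52 DD on day 5.

day 5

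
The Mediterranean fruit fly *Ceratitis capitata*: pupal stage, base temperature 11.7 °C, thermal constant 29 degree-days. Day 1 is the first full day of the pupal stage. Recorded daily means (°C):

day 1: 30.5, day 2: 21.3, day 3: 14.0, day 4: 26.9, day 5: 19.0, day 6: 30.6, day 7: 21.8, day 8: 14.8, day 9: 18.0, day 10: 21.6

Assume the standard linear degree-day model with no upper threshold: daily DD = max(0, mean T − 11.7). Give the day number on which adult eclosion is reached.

Daily DD above 11.7 °C: 18.8, 9.6, 2.3, 15.2, 7.3, 18.9, 10.1, 3.1, 6.3, 9.9.
Cumulative: 18.8, 28.4, 30.7, 45.9, 53.2, 72.1, 82.2, 85.3, 91.6, 101.5.
The total first reaches 29 DD on day 3.

day 3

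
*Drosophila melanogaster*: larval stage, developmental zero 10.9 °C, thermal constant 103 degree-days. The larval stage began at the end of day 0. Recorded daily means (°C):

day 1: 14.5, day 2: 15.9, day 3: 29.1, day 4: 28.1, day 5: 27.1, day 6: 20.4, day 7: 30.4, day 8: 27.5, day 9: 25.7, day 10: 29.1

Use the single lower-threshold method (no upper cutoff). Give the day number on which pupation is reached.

day 8

Daily DD above 10.9 °C: 3.6, 5.0, 18.2, 17.2, 16.2, 9.5, 19.5, 16.6, 14.8, 18.2.
Cumulative: 3.6, 8.6, 26.8, 44.0, 60.2, 69.7, 89.2, 105.8, 120.6, 138.8.
The total first reaches 103 DD on day 8.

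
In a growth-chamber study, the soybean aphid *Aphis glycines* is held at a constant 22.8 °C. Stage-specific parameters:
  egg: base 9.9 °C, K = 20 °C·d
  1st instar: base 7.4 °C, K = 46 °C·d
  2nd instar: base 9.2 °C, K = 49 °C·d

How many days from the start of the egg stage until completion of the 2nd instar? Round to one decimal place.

8.1 days

egg: 20 / (22.8 − 9.9) = 20 / 12.9 = 1.550 d.
1st instar: 46 / (22.8 − 7.4) = 46 / 15.4 = 2.987 d.
2nd instar: 49 / (22.8 − 9.2) = 49 / 13.6 = 3.603 d.
Sum = 8.140 ≈ 8.1 days.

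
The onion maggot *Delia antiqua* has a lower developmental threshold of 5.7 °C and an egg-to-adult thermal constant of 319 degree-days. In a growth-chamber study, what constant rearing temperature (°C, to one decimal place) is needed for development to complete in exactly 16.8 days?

Required daily accumulation = 319 / 16.8 = 18.988 DD/day.
T = T_base + 18.988 = 5.7 + 18.988 = 24.688 ≈ 24.7 °C.

24.7 °C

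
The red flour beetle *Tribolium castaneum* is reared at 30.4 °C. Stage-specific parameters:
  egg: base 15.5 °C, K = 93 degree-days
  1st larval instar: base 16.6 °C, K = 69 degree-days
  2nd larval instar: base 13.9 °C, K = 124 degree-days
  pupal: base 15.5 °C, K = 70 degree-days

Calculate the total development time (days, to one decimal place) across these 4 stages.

23.5 days

egg: 93 / (30.4 − 15.5) = 93 / 14.9 = 6.242 d.
1st larval instar: 69 / (30.4 − 16.6) = 69 / 13.8 = 5.000 d.
2nd larval instar: 124 / (30.4 − 13.9) = 124 / 16.5 = 7.515 d.
pupal: 70 / (30.4 − 15.5) = 70 / 14.9 = 4.698 d.
Sum = 23.455 ≈ 23.5 days.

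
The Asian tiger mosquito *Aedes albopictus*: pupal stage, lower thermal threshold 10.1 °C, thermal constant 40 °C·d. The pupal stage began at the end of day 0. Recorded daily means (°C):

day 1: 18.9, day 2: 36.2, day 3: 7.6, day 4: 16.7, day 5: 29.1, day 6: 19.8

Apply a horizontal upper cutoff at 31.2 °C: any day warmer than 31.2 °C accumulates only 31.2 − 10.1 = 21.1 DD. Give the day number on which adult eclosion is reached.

day 5

Daily DD above 10.1 °C (capped at 21.1): 8.8, 21.1, 0.0, 6.6, 19.0, 9.7.
Cumulative: 8.8, 29.9, 29.9, 36.5, 55.5, 65.2.
The total first reaches 40 DD on day 5.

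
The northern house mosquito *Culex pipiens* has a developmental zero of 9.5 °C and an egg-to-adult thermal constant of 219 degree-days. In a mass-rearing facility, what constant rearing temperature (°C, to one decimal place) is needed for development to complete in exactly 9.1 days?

33.6 °C

Required daily accumulation = 219 / 9.1 = 24.066 DD/day.
T = T_base + 24.066 = 9.5 + 24.066 = 33.566 ≈ 33.6 °C.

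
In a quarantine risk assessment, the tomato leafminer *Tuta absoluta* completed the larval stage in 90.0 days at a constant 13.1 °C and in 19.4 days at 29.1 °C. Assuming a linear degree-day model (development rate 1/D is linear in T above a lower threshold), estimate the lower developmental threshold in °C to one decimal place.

8.7 °C

Under the model K = D·(T − T_b), so D₁·(T₁ − T_b) = D₂·(T₂ − T_b).
90.0·(13.1 − T_b) = 19.4·(29.1 − T_b)
T_b = (90.0·13.1 − 19.4·29.1) / (90.0 − 19.4) = 614.46 / 70.6 = 8.703 °C ≈ 8.7 °C.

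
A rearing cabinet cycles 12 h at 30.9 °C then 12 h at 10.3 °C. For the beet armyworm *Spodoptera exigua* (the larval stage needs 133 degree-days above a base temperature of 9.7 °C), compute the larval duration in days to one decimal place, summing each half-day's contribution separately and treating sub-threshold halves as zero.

12.2 days

Day half: max(0, 30.9 − 9.7) × 0.5 = 21.2 × 0.5 = 10.60 DD.
Night half: max(0, 10.3 − 9.7) × 0.5 = 0.6 × 0.5 = 0.30 DD.
Per 24 h: 10.90 DD/day.
Duration = 133 / 10.90 = 12.202 ≈ 12.2 days.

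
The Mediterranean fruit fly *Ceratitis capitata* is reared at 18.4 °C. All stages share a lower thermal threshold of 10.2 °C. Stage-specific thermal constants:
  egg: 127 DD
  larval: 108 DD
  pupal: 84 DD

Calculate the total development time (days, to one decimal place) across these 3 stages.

Daily accumulation at 18.4 °C = 18.4 − 10.2 = 8.2 DD/day.
Total K = 127 + 108 + 84 = 319 DD.
Total duration = 319 / 8.2 = 38.902 ≈ 38.9 days.

38.9 days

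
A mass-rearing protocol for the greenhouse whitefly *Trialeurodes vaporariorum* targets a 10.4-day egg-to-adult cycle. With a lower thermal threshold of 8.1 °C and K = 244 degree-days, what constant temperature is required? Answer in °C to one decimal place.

Required daily accumulation = 244 / 10.4 = 23.462 DD/day.
T = T_base + 23.462 = 8.1 + 23.462 = 31.562 ≈ 31.6 °C.

31.6 °C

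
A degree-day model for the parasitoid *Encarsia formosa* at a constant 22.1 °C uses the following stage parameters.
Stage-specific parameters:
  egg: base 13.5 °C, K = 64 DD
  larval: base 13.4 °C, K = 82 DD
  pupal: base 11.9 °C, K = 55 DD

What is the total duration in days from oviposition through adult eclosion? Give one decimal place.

22.3 days

egg: 64 / (22.1 − 13.5) = 64 / 8.6 = 7.442 d.
larval: 82 / (22.1 − 13.4) = 82 / 8.7 = 9.425 d.
pupal: 55 / (22.1 − 11.9) = 55 / 10.2 = 5.392 d.
Sum = 22.259 ≈ 22.3 days.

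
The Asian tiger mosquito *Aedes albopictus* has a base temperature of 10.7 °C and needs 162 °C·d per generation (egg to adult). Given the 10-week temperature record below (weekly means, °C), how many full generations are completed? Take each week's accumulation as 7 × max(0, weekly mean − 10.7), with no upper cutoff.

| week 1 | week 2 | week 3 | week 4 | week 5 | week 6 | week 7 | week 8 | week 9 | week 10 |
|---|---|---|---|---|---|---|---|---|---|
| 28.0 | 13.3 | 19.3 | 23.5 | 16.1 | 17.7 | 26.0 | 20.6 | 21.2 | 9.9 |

Weekly DD (7 × max(0, T̄ − 10.7)): 121.1, 18.2, 60.2, 89.6, 37.8, 49.0, 107.1, 69.3, 73.5, 0.0.
Season total = 625.8 DD.
Complete generations = ⌊625.8 / 162⌋ = 3.

3 generations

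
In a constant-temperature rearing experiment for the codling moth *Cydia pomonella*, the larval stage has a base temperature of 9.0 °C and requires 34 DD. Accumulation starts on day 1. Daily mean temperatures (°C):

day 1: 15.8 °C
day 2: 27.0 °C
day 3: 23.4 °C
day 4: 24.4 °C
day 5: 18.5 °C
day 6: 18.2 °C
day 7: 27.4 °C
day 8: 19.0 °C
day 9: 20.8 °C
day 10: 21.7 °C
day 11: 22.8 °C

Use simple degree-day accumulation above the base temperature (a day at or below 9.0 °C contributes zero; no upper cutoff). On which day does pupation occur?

Daily DD above 9.0 °C: 6.8, 18.0, 14.4, 15.4, 9.5, 9.2, 18.4, 10.0, 11.8, 12.7, 13.8.
Cumulative: 6.8, 24.8, 39.2, 54.6, 64.1, 73.3, 91.7, 101.7, 113.5, 126.2, 140.0.
The total first reaches 34 DD on day 3.

day 3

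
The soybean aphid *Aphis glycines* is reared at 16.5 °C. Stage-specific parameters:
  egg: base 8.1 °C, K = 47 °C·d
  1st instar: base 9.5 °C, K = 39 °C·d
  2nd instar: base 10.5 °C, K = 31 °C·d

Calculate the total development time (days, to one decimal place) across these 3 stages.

16.3 days

egg: 47 / (16.5 − 8.1) = 47 / 8.4 = 5.595 d.
1st instar: 39 / (16.5 − 9.5) = 39 / 7.0 = 5.571 d.
2nd instar: 31 / (16.5 − 10.5) = 31 / 6.0 = 5.167 d.
Sum = 16.333 ≈ 16.3 days.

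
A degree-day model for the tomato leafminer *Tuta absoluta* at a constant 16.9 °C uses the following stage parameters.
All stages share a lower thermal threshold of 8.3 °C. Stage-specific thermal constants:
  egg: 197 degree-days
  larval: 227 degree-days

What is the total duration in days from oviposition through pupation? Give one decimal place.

Daily accumulation at 16.9 °C = 16.9 − 8.3 = 8.6 DD/day.
Total K = 197 + 227 = 424 DD.
Total duration = 424 / 8.6 = 49.302 ≈ 49.3 days.

49.3 days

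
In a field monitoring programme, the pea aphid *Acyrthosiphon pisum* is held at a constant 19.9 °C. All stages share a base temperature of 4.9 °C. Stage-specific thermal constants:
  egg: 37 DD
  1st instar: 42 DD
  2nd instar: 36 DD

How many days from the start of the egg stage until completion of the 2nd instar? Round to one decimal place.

Daily accumulation at 19.9 °C = 19.9 − 4.9 = 15.0 DD/day.
Total K = 37 + 42 + 36 = 115 DD.
Total duration = 115 / 15.0 = 7.667 ≈ 7.7 days.

7.7 days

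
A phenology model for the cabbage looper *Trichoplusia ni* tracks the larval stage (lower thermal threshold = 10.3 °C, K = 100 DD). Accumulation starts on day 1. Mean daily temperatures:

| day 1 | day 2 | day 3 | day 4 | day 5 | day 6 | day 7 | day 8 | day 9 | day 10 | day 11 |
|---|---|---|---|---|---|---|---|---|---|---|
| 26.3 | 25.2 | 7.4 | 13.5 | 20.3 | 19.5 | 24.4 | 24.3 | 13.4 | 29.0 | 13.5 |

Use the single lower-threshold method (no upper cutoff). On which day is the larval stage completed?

day 10

Daily DD above 10.3 °C: 16.0, 14.9, 0.0, 3.2, 10.0, 9.2, 14.1, 14.0, 3.1, 18.7, 3.2.
Cumulative: 16.0, 30.9, 30.9, 34.1, 44.1, 53.3, 67.4, 81.4, 84.5, 103.2, 106.4.
The total first reaches 100 DD on day 10.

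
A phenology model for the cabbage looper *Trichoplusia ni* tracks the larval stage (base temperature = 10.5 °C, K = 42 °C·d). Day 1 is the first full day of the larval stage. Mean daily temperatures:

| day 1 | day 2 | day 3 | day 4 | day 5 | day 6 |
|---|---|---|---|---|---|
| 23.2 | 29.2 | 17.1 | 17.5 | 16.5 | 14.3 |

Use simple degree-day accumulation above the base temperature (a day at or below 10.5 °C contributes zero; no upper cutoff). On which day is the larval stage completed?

day 4

Daily DD above 10.5 °C: 12.7, 18.7, 6.6, 7.0, 6.0, 3.8.
Cumulative: 12.7, 31.4, 38.0, 45.0, 51.0, 54.8.
The total first reaches 42 DD on day 4.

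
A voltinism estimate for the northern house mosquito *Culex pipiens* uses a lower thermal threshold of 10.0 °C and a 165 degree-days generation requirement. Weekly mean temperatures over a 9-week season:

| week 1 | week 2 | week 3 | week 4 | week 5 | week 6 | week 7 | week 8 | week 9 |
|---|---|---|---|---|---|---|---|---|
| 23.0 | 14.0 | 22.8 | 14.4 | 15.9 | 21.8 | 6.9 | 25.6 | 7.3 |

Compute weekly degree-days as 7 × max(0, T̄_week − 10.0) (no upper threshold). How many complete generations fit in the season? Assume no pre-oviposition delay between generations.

2 generations

Weekly DD (7 × max(0, T̄ − 10.0)): 91.0, 28.0, 89.6, 30.8, 41.3, 82.6, 0.0, 109.2, 0.0.
Season total = 472.5 DD.
Complete generations = ⌊472.5 / 165⌋ = 2.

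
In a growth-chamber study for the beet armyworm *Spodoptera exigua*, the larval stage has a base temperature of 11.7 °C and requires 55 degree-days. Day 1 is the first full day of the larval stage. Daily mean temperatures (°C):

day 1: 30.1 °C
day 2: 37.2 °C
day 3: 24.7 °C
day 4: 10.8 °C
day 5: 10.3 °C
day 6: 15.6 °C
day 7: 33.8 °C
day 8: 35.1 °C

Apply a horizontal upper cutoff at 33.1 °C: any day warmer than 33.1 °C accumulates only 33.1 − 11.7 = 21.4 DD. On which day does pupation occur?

Daily DD above 11.7 °C (capped at 21.4): 18.4, 21.4, 13.0, 0.0, 0.0, 3.9, 21.4, 21.4.
Cumulative: 18.4, 39.8, 52.8, 52.8, 52.8, 56.7, 78.1, 99.5.
The total first reaches 55 DD on day 6.

day 6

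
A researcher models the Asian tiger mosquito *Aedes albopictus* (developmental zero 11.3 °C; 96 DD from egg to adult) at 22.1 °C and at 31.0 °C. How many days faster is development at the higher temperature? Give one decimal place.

At 22.1 °C: 96 / (22.1 − 11.3) = 96 / 10.8 = 8.889 d.
At 31.0 °C: 96 / (31.0 − 11.3) = 96 / 19.7 = 4.873 d.
Difference = |8.889 − 4.873| = 4.016 ≈ 4.0 days.

4.0 days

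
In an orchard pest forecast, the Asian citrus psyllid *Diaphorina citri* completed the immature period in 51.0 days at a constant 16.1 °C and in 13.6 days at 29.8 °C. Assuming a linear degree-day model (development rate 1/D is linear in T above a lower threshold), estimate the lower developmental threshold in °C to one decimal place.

Equal thermal constants: D₁(T₁ − T_b) = D₂(T₂ − T_b).
51.0·(16.1 − T_b) = 13.6·(29.8 − T_b)
T_b = (51.0·16.1 − 13.6·29.8) / (51.0 − 13.6) = 415.82 / 37.4 = 11.118 °C ≈ 11.1 °C.

11.1 °C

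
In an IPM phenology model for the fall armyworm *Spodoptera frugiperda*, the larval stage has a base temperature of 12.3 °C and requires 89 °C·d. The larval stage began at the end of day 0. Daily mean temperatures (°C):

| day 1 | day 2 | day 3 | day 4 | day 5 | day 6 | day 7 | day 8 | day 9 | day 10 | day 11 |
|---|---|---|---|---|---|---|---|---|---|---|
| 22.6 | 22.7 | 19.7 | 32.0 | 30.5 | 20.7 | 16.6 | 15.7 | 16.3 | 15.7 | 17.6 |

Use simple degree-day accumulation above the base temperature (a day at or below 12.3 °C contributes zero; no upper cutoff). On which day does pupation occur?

day 10

Daily DD above 12.3 °C: 10.3, 10.4, 7.4, 19.7, 18.2, 8.4, 4.3, 3.4, 4.0, 3.4, 5.3.
Cumulative: 10.3, 20.7, 28.1, 47.8, 66.0, 74.4, 78.7, 82.1, 86.1, 89.5, 94.8.
The total first reaches 89 DD on day 10.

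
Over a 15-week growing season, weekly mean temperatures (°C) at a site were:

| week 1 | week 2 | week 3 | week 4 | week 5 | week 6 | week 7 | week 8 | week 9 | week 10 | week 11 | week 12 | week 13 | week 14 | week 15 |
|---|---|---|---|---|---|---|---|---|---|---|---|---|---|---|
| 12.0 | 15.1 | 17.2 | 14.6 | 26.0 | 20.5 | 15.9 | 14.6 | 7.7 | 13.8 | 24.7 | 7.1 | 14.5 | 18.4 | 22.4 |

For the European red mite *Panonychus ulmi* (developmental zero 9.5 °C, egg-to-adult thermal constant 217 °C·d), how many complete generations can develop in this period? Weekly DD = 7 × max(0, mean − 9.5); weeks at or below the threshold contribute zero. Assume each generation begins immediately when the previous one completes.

3 generations

Weekly DD (7 × max(0, T̄ − 9.5)): 17.5, 39.2, 53.9, 35.7, 115.5, 77.0, 44.8, 35.7, 0.0, 30.1, 106.4, 0.0, 35.0, 62.3, 90.3.
Season total = 743.4 DD.
Complete generations = ⌊743.4 / 217⌋ = 3.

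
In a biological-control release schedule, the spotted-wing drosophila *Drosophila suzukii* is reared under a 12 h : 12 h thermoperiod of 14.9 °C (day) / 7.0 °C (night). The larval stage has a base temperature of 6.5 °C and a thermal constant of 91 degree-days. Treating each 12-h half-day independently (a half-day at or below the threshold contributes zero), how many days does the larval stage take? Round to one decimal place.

20.4 days

Day half: max(0, 14.9 − 6.5) × 0.5 = 8.4 × 0.5 = 4.20 DD.
Night half: max(0, 7.0 − 6.5) × 0.5 = 0.5 × 0.5 = 0.25 DD.
Per 24 h: 4.45 DD/day.
Duration = 91 / 4.45 = 20.449 ≈ 20.4 days.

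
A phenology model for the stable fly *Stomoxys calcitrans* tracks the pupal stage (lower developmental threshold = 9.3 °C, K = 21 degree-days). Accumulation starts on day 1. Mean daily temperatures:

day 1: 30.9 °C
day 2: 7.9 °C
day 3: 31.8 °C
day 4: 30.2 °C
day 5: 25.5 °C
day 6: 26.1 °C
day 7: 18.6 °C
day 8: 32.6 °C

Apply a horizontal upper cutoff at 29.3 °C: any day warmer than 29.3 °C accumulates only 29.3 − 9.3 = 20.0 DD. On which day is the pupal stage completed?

Daily DD above 9.3 °C (capped at 20.0): 20.0, 0.0, 20.0, 20.0, 16.2, 16.8, 9.3, 20.0.
Cumulative: 20.0, 20.0, 40.0, 60.0, 76.2, 93.0, 102.3, 122.3.
The total first reaches 21 DD on day 3.

day 3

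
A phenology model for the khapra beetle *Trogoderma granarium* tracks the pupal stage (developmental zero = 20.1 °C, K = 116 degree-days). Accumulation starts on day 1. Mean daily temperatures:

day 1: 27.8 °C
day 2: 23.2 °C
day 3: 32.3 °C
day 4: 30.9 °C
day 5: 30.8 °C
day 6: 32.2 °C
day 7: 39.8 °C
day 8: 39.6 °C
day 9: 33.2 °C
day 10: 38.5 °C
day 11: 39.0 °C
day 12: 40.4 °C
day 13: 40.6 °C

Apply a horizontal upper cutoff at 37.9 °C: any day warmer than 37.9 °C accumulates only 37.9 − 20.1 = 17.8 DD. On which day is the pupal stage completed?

Daily DD above 20.1 °C (capped at 17.8): 7.7, 3.1, 12.2, 10.8, 10.7, 12.1, 17.8, 17.8, 13.1, 17.8, 17.8, 17.8, 17.8.
Cumulative: 7.7, 10.8, 23.0, 33.8, 44.5, 56.6, 74.4, 92.2, 105.3, 123.1, 140.9, 158.7, 176.5.
The total first reaches 116 DD on day 10.

day 10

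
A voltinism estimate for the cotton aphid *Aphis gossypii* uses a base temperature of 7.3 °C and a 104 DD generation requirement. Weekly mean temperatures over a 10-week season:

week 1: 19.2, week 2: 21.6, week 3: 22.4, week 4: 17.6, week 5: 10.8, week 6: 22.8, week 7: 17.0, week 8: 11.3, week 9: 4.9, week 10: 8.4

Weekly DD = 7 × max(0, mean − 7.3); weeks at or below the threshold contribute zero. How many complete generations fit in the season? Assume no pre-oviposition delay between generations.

Weekly DD (7 × max(0, T̄ − 7.3)): 83.3, 100.1, 105.7, 72.1, 24.5, 108.5, 67.9, 28.0, 0.0, 7.7.
Season total = 597.8 DD.
Complete generations = ⌊597.8 / 104⌋ = 5.

5 generations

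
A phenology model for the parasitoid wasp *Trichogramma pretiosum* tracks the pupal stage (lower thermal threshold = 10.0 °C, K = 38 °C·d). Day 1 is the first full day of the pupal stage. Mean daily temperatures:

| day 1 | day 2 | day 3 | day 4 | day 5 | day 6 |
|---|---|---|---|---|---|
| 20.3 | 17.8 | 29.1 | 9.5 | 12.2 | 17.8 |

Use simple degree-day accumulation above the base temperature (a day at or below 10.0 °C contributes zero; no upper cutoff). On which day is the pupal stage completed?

Daily DD above 10.0 °C: 10.3, 7.8, 19.1, 0.0, 2.2, 7.8.
Cumulative: 10.3, 18.1, 37.2, 37.2, 39.4, 47.2.
The total first reaches 38 DD on day 5.

day 5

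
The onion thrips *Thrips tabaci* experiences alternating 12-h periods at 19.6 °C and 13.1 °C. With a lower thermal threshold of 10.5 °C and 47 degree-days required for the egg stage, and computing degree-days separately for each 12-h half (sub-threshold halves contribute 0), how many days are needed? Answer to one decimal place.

8.0 days

Day half: max(0, 19.6 − 10.5) × 0.5 = 9.1 × 0.5 = 4.55 DD.
Night half: max(0, 13.1 − 10.5) × 0.5 = 2.6 × 0.5 = 1.30 DD.
Per 24 h: 5.85 DD/day.
Duration = 47 / 5.85 = 8.034 ≈ 8.0 days.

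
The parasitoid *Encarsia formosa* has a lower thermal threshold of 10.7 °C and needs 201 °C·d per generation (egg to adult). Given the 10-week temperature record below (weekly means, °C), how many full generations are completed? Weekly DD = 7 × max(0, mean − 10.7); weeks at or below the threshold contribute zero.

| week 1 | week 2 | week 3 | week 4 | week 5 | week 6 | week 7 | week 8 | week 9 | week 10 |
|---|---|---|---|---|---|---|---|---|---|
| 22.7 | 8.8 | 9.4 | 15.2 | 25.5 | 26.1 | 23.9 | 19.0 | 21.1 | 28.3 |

Weekly DD (7 × max(0, T̄ − 10.7)): 84.0, 0.0, 0.0, 31.5, 103.6, 107.8, 92.4, 58.1, 72.8, 123.2.
Season total = 673.4 DD.
Complete generations = ⌊673.4 / 201⌋ = 3.

3 generations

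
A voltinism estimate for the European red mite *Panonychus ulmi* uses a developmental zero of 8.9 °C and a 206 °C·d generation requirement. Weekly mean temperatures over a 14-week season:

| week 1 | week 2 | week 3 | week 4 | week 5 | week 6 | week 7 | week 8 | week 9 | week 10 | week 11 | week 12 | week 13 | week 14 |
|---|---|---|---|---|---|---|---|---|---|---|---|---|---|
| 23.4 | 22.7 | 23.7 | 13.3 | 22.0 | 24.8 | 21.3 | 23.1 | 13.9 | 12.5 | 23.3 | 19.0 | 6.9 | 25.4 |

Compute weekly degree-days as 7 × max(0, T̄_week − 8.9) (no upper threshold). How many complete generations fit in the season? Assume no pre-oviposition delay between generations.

5 generations

Weekly DD (7 × max(0, T̄ − 8.9)): 101.5, 96.6, 103.6, 30.8, 91.7, 111.3, 86.8, 99.4, 35.0, 25.2, 100.8, 70.7, 0.0, 115.5.
Season total = 1068.9 DD.
Complete generations = ⌊1068.9 / 206⌋ = 5.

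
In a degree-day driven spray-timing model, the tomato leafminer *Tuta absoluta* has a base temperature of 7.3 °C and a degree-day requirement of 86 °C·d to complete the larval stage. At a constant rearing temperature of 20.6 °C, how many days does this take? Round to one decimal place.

6.5 days

Daily accumulation = 20.6 − 7.3 = 13.3 DD/day.
Duration = 86 / 13.3 = 6.466 ≈ 6.5 days.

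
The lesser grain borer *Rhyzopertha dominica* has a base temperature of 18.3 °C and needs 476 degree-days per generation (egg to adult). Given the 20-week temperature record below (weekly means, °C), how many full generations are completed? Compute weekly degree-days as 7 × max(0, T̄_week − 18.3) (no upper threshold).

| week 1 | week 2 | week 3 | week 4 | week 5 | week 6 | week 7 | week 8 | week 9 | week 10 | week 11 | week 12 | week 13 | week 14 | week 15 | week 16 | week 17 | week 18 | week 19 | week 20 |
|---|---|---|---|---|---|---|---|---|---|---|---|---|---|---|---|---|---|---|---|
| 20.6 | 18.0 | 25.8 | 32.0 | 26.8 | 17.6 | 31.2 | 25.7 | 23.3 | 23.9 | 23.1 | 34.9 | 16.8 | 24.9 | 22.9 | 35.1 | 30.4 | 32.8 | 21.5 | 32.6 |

Weekly DD (7 × max(0, T̄ − 18.3)): 16.1, 0.0, 52.5, 95.9, 59.5, 0.0, 90.3, 51.8, 35.0, 39.2, 33.6, 116.2, 0.0, 46.2, 32.2, 117.6, 84.7, 101.5, 22.4, 100.1.
Season total = 1094.8 DD.
Complete generations = ⌊1094.8 / 476⌋ = 2.

2 generations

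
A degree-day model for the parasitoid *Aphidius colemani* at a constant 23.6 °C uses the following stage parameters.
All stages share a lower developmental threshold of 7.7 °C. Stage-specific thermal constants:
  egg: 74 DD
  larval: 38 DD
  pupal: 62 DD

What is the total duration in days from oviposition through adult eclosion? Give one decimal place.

10.9 days

Daily accumulation at 23.6 °C = 23.6 − 7.7 = 15.9 DD/day.
Total K = 74 + 38 + 62 = 174 DD.
Total duration = 174 / 15.9 = 10.943 ≈ 10.9 days.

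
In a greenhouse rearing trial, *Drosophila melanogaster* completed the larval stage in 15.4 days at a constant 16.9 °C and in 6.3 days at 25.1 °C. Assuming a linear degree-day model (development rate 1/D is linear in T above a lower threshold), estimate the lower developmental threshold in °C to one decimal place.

11.2 °C

Linear rate model ⇒ the product D·(T − T_b) is constant across temperatures.
15.4·(16.9 − T_b) = 6.3·(25.1 − T_b)
T_b = (15.4·16.9 − 6.3·25.1) / (15.4 − 6.3) = 102.13 / 9.1 = 11.223 °C ≈ 11.2 °C.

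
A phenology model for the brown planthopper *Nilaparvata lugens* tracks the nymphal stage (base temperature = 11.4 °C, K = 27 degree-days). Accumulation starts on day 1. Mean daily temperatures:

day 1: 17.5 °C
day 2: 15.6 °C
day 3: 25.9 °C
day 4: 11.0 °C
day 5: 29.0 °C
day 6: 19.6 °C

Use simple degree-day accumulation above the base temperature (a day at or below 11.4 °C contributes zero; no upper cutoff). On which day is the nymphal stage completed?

day 5

Daily DD above 11.4 °C: 6.1, 4.2, 14.5, 0.0, 17.6, 8.2.
Cumulative: 6.1, 10.3, 24.8, 24.8, 42.4, 50.6.
The total first reaches 27 DD on day 5.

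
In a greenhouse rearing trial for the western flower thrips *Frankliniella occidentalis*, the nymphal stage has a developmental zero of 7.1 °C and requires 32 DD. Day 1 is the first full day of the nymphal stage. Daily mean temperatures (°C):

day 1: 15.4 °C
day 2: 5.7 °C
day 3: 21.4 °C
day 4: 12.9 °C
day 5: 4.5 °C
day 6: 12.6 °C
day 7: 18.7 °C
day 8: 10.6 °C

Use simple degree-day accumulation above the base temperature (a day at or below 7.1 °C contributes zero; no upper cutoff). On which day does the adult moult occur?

Daily DD above 7.1 °C: 8.3, 0.0, 14.3, 5.8, 0.0, 5.5, 11.6, 3.5.
Cumulative: 8.3, 8.3, 22.6, 28.4, 28.4, 33.9, 45.5, 49.0.
The total first reaches 32 DD on day 6.

day 6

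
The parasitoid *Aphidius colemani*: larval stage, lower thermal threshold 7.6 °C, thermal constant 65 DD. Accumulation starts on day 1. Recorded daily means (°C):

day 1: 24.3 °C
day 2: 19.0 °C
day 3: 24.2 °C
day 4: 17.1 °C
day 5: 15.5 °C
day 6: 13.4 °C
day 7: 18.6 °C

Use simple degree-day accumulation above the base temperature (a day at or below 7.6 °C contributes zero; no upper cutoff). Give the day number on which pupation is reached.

day 6

Daily DD above 7.6 °C: 16.7, 11.4, 16.6, 9.5, 7.9, 5.8, 11.0.
Cumulative: 16.7, 28.1, 44.7, 54.2, 62.1, 67.9, 78.9.
The total first reaches 65 DD on day 6.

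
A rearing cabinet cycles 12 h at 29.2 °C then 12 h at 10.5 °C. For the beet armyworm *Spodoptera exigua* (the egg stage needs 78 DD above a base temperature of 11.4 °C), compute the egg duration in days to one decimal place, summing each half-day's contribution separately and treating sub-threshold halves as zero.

Day half: max(0, 29.2 − 11.4) × 0.5 = 17.8 × 0.5 = 8.90 DD.
Night half: max(0, 10.5 − 11.4) × 0.5 = 0.0 × 0.5 = 0.00 DD.
Per 24 h: 8.90 DD/day.
Duration = 78 / 8.90 = 8.764 ≈ 8.8 days.

8.8 days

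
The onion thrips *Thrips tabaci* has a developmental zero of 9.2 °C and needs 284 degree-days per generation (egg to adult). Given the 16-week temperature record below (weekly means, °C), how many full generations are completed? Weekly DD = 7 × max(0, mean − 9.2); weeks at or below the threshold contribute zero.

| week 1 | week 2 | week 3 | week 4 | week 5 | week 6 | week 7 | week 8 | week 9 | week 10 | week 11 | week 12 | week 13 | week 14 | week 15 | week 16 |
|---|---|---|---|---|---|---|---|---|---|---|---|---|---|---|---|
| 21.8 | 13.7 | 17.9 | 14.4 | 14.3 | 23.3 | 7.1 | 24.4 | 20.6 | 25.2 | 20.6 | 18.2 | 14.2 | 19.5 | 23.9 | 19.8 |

Weekly DD (7 × max(0, T̄ − 9.2)): 88.2, 31.5, 60.9, 36.4, 35.7, 98.7, 0.0, 106.4, 79.8, 112.0, 79.8, 63.0, 35.0, 72.1, 102.9, 74.2.
Season total = 1076.6 DD.
Complete generations = ⌊1076.6 / 284⌋ = 3.

3 generations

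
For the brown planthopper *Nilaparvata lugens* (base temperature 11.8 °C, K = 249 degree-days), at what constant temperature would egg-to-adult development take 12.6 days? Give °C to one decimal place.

31.6 °C

Required daily accumulation = 249 / 12.6 = 19.762 DD/day.
T = T_base + 19.762 = 11.8 + 19.762 = 31.562 ≈ 31.6 °C.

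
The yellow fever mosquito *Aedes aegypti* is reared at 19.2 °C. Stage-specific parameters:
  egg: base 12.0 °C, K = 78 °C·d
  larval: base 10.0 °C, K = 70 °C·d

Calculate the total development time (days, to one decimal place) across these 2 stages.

egg: 78 / (19.2 − 12.0) = 78 / 7.2 = 10.833 d.
larval: 70 / (19.2 − 10.0) = 70 / 9.2 = 7.609 d.
Sum = 18.442 ≈ 18.4 days.

18.4 days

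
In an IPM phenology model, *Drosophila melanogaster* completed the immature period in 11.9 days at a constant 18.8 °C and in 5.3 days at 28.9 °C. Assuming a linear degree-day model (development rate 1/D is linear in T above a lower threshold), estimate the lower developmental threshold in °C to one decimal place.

Under the model K = D·(T − T_b), so D₁·(T₁ − T_b) = D₂·(T₂ − T_b).
11.9·(18.8 − T_b) = 5.3·(28.9 − T_b)
T_b = (11.9·18.8 − 5.3·28.9) / (11.9 − 5.3) = 70.55 / 6.6 = 10.689 °C ≈ 10.7 °C.

10.7 °C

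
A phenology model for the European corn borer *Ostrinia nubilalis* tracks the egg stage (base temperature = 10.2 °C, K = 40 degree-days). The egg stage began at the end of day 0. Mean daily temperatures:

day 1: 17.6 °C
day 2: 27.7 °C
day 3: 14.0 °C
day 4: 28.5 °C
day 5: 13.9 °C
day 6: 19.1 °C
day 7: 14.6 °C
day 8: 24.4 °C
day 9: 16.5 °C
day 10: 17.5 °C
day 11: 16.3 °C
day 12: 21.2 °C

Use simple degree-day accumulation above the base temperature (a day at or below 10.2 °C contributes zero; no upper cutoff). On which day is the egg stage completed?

Daily DD above 10.2 °C: 7.4, 17.5, 3.8, 18.3, 3.7, 8.9, 4.4, 14.2, 6.3, 7.3, 6.1, 11.0.
Cumulative: 7.4, 24.9, 28.7, 47.0, 50.7, 59.6, 64.0, 78.2, 84.5, 91.8, 97.9, 108.9.
The total first reaches 40 DD on day 4.

day 4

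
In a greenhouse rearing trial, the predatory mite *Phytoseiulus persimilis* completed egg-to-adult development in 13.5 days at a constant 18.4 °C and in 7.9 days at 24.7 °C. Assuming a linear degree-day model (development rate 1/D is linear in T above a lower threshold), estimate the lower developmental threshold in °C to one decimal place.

Equal thermal constants: D₁(T₁ − T_b) = D₂(T₂ − T_b).
13.5·(18.4 − T_b) = 7.9·(24.7 − T_b)
T_b = (13.5·18.4 − 7.9·24.7) / (13.5 − 7.9) = 53.27 / 5.6 = 9.512 °C ≈ 9.5 °C.

9.5 °C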